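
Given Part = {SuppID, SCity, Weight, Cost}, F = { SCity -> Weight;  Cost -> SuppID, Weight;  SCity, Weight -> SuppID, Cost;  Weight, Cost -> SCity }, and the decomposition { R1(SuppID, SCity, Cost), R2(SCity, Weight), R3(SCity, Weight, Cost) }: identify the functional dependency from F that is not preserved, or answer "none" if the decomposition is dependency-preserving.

none

SCity → Weight lies within R2.
Cost → SuppID, Weight: restricted closure across fragments reaches SuppID, Weight.
SCity, Weight → SuppID, Cost: restricted closure across fragments reaches SuppID, Cost.
Weight, Cost → SCity lies within R3.
Every dependency is enforceable on the fragments, so the decomposition is dependency-preserving.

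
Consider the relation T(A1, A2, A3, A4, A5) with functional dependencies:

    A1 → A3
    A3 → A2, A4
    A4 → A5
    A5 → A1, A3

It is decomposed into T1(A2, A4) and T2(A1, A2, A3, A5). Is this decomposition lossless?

Common attributes: T1 ∩ T2 = {A2}.
No dependency enlarges {A2}, so (A2)⁺ = {A2}.
The closure contains neither all of T1 = {A2, A4} nor all of T2 = {A1, A2, A3, A5}, so the common attributes are not a superkey of either fragment. The join is lossy.

No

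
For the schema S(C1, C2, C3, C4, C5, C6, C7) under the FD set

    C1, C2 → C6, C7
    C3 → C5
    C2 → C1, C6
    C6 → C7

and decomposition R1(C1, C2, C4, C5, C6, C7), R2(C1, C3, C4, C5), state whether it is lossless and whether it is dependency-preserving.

Lossless test: (C1, C4, C5)⁺ = {C1, C4, C5}, which is a superkey of neither fragment — lossy.
Dependency preservation: every FD's attributes lie within a single fragment, so each can be enforced locally — preserved.

lossy but dependency-preserving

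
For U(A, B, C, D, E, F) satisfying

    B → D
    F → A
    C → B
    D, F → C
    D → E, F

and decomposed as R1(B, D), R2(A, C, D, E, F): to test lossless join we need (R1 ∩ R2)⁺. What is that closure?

A, B, C, D, E, F

R1 ∩ R2 = {D}.
D → E, F applies, adding E, F
F → A applies, adding A
D, F → C applies, adding C
C → B applies, adding B
Closure: {A, B, C, D, E, F}.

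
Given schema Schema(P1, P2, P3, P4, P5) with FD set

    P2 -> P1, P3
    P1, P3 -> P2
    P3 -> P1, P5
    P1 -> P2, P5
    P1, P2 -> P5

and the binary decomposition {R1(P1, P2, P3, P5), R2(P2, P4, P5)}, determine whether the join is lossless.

Yes

Common attributes: R1 ∩ R2 = {P2, P5}.
Closure of {P2, P5}: P2 → P1, P3 applies, adding P1, P3. So (P2, P5)⁺ = {P1, P2, P3, P5}.
This closure contains every attribute of R1, so R1 ∩ R2 → R1. The join is lossless.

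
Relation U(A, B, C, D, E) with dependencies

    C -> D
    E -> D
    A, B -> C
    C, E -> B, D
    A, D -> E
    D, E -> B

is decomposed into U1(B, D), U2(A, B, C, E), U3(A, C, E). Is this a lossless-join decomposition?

No

Chase test. Columns are A, B, C, D, E; row i has aⱼ where attribute j ∈ Ui, else bᵢⱼ.
Initial tableau (one row per fragment):
  row 1: b11 a2 b13 a4 b15
  row 2: a1 a2 a3 b24 a5
  row 3: a1 b32 a3 b34 a5
Rows 2 and 3 agree on C; apply C→D and equate their D entries.
Rows 2 and 3 agree on C, E; apply C, E→B, D and equate their B, D entries.
No row becomes fully distinguished — the join is lossy.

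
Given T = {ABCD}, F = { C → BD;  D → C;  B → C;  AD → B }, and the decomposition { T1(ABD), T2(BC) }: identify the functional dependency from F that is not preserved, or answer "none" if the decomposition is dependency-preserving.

C → BD: restricted closure across fragments reaches BD.
D → C: restricted closure across fragments reaches C.
B → C lies within T2.
AD → B lies within T1.
Every dependency is enforceable on the fragments, so the decomposition is dependency-preserving.

none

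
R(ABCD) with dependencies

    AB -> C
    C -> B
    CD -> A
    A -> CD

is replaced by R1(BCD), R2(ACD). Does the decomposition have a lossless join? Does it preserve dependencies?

lossless and dependency-preserving

Lossless test: (CD)⁺ = {ABCD}, which contains all of one fragment — lossless.
Dependency preservation: AB → C is not contained in any single fragment, but the restricted closure of its left-hand side across the fragments still reaches the right-hand side; the remaining FDs each lie inside some fragment. All dependencies are preserved.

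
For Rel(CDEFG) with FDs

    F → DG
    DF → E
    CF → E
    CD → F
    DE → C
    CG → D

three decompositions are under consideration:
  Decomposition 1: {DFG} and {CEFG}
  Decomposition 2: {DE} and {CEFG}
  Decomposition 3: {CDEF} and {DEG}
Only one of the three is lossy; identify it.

Decomposition 1: common = {FG}, closure = {CDEFG} → lossless.
Decomposition 2: common = {E}, closure = {E} → lossy.
Decomposition 3: common = {DE}, closure = {CDEFG} → lossless.

Decomposition 2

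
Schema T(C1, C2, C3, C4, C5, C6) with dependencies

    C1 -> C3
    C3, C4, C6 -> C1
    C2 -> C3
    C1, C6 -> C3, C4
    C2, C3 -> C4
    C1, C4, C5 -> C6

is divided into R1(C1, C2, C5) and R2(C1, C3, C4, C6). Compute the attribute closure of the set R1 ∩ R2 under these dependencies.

R1 ∩ R2 = {C1}.
C1 → C3 applies, adding C3
Closure: {C1, C3}.

C1, C3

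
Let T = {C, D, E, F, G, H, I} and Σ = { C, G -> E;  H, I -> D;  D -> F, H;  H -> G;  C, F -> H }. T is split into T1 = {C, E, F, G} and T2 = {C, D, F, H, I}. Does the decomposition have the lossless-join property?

Common attributes: T1 ∩ T2 = {C, F}.
Closure of {C, F}: C, F → H applies, adding H; H → G applies, adding G; C, G → E applies, adding E. So (C, F)⁺ = {C, E, F, G, H}.
This closure contains every attribute of T1, so T1 ∩ T2 → T1. The join is lossless.

Yes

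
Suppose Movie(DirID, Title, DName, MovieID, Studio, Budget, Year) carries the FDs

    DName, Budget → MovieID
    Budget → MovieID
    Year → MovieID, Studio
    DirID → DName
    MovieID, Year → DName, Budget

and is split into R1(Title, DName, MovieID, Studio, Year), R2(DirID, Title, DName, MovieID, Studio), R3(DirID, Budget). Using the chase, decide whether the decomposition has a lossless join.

No

Chase test. Columns are DirID, Title, DName, MovieID, Studio, Budget, Year; row i has aⱼ where attribute j ∈ Ri, else bᵢⱼ.
Initial tableau (one row per fragment):
  row 1: b11 a2 a3 a4 a5 b16 a7
  row 2: a1 a2 a3 a4 a5 b26 b27
  row 3: a1 b32 b33 b34 b35 a6 b37
Rows 2 and 3 agree on DirID; apply DirID→DName and equate their DName entries.
No row becomes fully distinguished — the join is lossy.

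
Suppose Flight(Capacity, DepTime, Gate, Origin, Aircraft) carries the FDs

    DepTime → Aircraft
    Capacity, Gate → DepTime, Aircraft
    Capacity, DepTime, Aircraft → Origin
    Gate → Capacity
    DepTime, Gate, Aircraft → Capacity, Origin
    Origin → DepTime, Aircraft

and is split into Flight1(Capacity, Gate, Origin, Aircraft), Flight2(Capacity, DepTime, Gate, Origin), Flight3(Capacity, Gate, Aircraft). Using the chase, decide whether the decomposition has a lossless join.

Chase test. Columns are Capacity, DepTime, Gate, Origin, Aircraft; row i has aⱼ where attribute j ∈ Flighti, else bᵢⱼ.
Initial tableau (one row per fragment):
  row 1: a1 b12 a3 a4 a5
  row 2: a1 a2 a3 a4 b25
  row 3: a1 b32 a3 b34 a5
Rows 1 and 2 agree on Capacity, Gate; apply Capacity, Gate→DepTime, Aircraft and equate their DepTime, Aircraft entries.
Rows 1 and 3 agree on Capacity, Gate; apply Capacity, Gate→DepTime, Aircraft and equate their DepTime, Aircraft entries.
Rows 1 and 3 agree on Capacity, DepTime, Aircraft; apply Capacity, DepTime, Aircraft→Origin and equate their Origin entries.
Row 1 is now all distinguished symbols — the join is lossless.

Yes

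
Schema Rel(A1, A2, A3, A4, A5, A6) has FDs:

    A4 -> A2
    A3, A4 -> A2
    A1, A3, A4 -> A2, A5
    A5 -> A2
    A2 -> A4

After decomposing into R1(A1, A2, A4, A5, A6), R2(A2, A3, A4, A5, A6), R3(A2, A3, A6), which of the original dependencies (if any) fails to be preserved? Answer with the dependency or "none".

Check A1, A3, A4 → A2, A5: no single fragment contains all of {A1, A2, A3, A4, A5}, and the restricted closure of {A1, A3, A4} across the fragments never reaches {A2, A5}.
A4 → A2 is preserved.
A3, A4 → A2 is preserved.
A5 → A2 is preserved.
A2 → A4 is preserved.

A1, A3, A4 -> A2, A5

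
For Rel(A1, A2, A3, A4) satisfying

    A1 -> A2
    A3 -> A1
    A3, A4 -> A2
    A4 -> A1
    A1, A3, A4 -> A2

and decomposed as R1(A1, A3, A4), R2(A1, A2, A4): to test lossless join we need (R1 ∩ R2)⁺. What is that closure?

A1, A2, A4

R1 ∩ R2 = {A1, A4}.
A1 → A2 applies, adding A2
Closure: {A1, A2, A4}.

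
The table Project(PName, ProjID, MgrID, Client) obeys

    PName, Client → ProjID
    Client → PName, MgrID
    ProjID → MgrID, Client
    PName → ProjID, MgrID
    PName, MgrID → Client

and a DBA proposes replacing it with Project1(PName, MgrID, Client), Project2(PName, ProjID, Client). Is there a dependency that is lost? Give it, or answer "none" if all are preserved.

none

PName, Client → ProjID lies within Project2.
Client → PName, MgrID lies within Project1.
ProjID → MgrID, Client: restricted closure across fragments reaches MgrID, Client.
PName → ProjID, MgrID: restricted closure across fragments reaches ProjID, MgrID.
PName, MgrID → Client lies within Project1.
Every dependency is enforceable on the fragments, so the decomposition is dependency-preserving.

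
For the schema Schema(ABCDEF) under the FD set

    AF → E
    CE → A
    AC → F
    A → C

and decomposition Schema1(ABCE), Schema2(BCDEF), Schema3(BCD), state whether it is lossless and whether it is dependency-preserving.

lossless and dependency-preserving

Lossless test (chase): Rows 1 and 2 agree on CE; apply CE→A and equate their A entries. Rows 1 and 2 agree on AC; apply AC→F and equate their F entries. Row 2 is now all distinguished symbols — the join is lossless.
Dependency preservation: AF → E; AC → F are not contained in any single fragment, but the restricted closure of each left-hand side across the fragments still reaches the right-hand side; the remaining FDs each lie inside some fragment. All dependencies are preserved.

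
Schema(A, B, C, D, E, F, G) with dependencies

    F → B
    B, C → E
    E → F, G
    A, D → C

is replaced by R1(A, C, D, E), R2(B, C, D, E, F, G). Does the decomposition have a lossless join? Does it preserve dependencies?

lossless and dependency-preserving

Lossless test: (C, D, E)⁺ = {B, C, D, E, F, G}, which contains all of one fragment — lossless.
Dependency preservation: every FD's attributes lie within a single fragment, so each can be enforced locally — preserved.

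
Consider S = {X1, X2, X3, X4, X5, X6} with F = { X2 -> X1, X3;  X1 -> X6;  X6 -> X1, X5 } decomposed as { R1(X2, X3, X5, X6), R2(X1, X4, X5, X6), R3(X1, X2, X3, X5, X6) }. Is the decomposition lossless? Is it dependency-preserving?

Lossless test (chase): Rows 1 and 3 agree on X2; apply X2→X1, X3 and equate their X1, X3 entries. No row becomes fully distinguished — the join is lossy.
Dependency preservation: every FD's attributes lie within a single fragment, so each can be enforced locally — preserved.

lossy but dependency-preserving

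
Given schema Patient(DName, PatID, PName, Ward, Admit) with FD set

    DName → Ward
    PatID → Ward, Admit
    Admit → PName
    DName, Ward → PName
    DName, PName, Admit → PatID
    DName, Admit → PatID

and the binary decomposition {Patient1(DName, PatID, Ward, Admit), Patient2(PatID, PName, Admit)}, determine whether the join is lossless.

Yes

Common attributes: Patient1 ∩ Patient2 = {PatID, Admit}.
Closure of {PatID, Admit}: PatID → Ward, Admit applies, adding Ward; Admit → PName applies, adding PName. So (PatID, Admit)⁺ = {PatID, PName, Ward, Admit}.
This closure contains every attribute of Patient2, so Patient1 ∩ Patient2 → Patient2. The join is lossless.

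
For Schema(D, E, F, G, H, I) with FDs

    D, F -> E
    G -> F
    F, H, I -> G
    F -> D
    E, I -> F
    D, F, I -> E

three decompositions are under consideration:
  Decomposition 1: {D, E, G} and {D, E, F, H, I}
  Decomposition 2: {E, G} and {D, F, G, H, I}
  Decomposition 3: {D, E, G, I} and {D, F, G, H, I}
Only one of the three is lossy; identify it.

Decomposition 1

Decomposition 1: common = {D, E}, closure = {D, E} → lossy.
Decomposition 2: common = {G}, closure = {D, E, F, G} → lossless.
Decomposition 3: common = {D, G, I}, closure = {D, E, F, G, I} → lossless.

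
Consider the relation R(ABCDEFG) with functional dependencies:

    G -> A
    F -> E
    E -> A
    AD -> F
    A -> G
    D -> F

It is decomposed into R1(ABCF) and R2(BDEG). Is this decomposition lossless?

No

Common attributes: R1 ∩ R2 = {B}.
No dependency enlarges {B}, so (B)⁺ = {B}.
The closure contains neither all of R1 = {ABCF} nor all of R2 = {BDEG}, so the common attributes are not a superkey of either fragment. The join is lossy.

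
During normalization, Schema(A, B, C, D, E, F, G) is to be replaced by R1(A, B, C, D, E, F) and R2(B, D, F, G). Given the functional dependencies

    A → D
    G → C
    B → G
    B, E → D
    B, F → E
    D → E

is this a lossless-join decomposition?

Yes

Common attributes: R1 ∩ R2 = {B, D, F}.
Closure of {B, D, F}: B → G applies, adding G; B, F → E applies, adding E; G → C applies, adding C. So (B, D, F)⁺ = {B, C, D, E, F, G}.
This closure contains every attribute of R2, so R1 ∩ R2 → R2. The join is lossless.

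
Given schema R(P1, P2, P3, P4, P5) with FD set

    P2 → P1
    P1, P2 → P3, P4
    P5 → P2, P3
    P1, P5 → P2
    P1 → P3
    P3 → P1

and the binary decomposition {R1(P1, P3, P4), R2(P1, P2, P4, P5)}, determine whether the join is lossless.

Common attributes: R1 ∩ R2 = {P1, P4}.
Closure of {P1, P4}: P1 → P3 applies, adding P3. So (P1, P4)⁺ = {P1, P3, P4}.
This closure contains every attribute of R1, so R1 ∩ R2 → R1. The join is lossless.

Yes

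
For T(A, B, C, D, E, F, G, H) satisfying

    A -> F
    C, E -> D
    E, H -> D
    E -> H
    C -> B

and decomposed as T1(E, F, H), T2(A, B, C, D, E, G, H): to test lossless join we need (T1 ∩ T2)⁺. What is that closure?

D, E, H

T1 ∩ T2 = {E, H}.
E, H → D applies, adding D
Closure: {D, E, H}.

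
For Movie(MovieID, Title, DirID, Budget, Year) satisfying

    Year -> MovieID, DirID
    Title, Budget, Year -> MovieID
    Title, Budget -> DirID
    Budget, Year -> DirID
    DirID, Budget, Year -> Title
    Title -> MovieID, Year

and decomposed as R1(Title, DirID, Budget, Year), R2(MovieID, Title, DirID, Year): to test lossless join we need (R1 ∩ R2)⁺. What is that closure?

R1 ∩ R2 = {Title, DirID, Year}.
Year → MovieID, DirID applies, adding MovieID
Closure: {MovieID, Title, DirID, Year}.

MovieID, Title, DirID, Year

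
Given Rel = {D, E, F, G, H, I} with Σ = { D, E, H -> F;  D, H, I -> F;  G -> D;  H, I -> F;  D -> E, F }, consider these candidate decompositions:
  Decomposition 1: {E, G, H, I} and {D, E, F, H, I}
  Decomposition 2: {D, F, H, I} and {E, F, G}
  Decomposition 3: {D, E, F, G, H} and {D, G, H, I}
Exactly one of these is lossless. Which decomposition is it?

Decomposition 1: common = {E, H, I}, closure = {E, F, H, I} → lossy.
Decomposition 2: common = {F}, closure = {F} → lossy.
Decomposition 3: common = {D, G, H}, closure = {D, E, F, G, H} → lossless.

Decomposition 3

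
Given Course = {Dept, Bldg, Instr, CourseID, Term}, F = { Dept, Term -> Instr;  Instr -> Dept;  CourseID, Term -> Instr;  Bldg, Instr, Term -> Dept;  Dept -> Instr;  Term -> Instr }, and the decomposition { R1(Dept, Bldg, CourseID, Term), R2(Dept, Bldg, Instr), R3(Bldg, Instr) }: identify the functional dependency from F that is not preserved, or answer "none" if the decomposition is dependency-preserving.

none

Dept, Term → Instr: restricted closure across fragments reaches Instr.
Instr → Dept lies within R2.
CourseID, Term → Instr: restricted closure across fragments reaches Instr.
Bldg, Instr, Term → Dept: restricted closure across fragments reaches Dept.
Dept → Instr lies within R2.
Term → Instr: restricted closure across fragments reaches Instr.
Every dependency is enforceable on the fragments, so the decomposition is dependency-preserving.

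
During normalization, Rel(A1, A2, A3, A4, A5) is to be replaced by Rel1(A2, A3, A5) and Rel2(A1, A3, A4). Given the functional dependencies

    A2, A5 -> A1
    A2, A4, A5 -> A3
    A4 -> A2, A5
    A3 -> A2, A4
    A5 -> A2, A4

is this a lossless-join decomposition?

Yes

Common attributes: Rel1 ∩ Rel2 = {A3}.
Closure of {A3}: A3 → A2, A4 applies, adding A2, A4; A4 → A2, A5 applies, adding A5; A2, A5 → A1 applies, adding A1. So (A3)⁺ = {A1, A2, A3, A4, A5}.
This closure contains every attribute of Rel1, so Rel1 ∩ Rel2 → Rel1. The join is lossless.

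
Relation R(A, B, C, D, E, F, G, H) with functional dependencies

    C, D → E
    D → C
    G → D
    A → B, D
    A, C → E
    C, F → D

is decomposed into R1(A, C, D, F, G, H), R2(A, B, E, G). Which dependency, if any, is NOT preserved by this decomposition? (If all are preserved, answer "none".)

C, D → E

Check C, D → E: no single fragment contains all of {C, D, E}, and the restricted closure of {C, D} across the fragments never reaches {E}.
D → C is preserved.
G → D is preserved.
A → B, D is preserved.
A, C → E is preserved.
C, F → D is preserved.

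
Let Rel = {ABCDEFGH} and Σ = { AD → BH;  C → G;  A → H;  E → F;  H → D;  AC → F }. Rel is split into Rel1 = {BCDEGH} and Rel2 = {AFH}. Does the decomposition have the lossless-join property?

No

Common attributes: Rel1 ∩ Rel2 = {H}.
Closure of {H}: H → D applies, adding D. So (H)⁺ = {DH}.
The closure contains neither all of Rel1 = {BCDEGH} nor all of Rel2 = {AFH}, so the common attributes are not a superkey of either fragment. The join is lossy.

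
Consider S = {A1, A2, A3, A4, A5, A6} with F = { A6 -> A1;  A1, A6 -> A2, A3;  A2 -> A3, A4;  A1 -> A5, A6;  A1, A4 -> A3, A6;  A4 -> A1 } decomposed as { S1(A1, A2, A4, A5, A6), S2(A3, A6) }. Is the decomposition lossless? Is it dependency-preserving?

lossless and dependency-preserving

Lossless test: (A6)⁺ = {A1, A2, A3, A4, A5, A6}, which contains all of one fragment — lossless.
Dependency preservation: A1, A6 → A2, A3; A2 → A3, A4; A1, A4 → A3, A6 are not contained in any single fragment, but the restricted closure of each left-hand side across the fragments still reaches the right-hand side; the remaining FDs each lie inside some fragment. All dependencies are preserved.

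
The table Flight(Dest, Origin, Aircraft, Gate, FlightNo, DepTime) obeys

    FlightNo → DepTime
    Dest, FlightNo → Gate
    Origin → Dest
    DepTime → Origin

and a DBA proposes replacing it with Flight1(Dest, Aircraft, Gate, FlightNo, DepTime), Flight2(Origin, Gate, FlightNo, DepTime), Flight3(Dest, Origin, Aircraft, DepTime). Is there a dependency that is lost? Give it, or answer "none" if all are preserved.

FlightNo → DepTime lies within Flight1.
Dest, FlightNo → Gate lies within Flight1.
Origin → Dest lies within Flight3.
DepTime → Origin lies within Flight2.
Every dependency is enforceable on the fragments, so the decomposition is dependency-preserving.

none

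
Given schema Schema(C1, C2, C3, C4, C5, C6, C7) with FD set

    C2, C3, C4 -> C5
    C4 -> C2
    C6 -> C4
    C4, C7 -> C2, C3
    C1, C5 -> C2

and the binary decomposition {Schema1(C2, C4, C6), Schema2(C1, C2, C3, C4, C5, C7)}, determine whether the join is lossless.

Common attributes: Schema1 ∩ Schema2 = {C2, C4}.
No dependency enlarges {C2, C4}, so (C2, C4)⁺ = {C2, C4}.
The closure contains neither all of Schema1 = {C2, C4, C6} nor all of Schema2 = {C1, C2, C3, C4, C5, C7}, so the common attributes are not a superkey of either fragment. The join is lossy.

No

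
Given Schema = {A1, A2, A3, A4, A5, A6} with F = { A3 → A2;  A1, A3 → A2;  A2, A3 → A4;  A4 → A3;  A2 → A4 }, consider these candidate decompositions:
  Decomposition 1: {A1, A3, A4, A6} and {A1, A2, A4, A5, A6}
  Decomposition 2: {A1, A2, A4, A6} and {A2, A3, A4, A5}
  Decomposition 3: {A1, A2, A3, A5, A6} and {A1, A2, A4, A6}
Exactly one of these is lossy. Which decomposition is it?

Decomposition 1: common = {A1, A4, A6}, closure = {A1, A2, A3, A4, A6} → lossless.
Decomposition 2: common = {A2, A4}, closure = {A2, A3, A4} → lossy.
Decomposition 3: common = {A1, A2, A6}, closure = {A1, A2, A3, A4, A6} → lossless.

Decomposition 2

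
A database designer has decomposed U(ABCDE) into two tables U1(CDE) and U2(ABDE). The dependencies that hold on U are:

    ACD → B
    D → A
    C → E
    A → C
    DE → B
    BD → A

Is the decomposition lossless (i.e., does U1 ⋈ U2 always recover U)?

Yes

Common attributes: U1 ∩ U2 = {DE}.
Closure of {DE}: D → A applies, adding A; A → C applies, adding C; DE → B applies, adding B. So (DE)⁺ = {ABCDE}.
This closure contains every attribute of U1, so U1 ∩ U2 → U1. The join is lossless.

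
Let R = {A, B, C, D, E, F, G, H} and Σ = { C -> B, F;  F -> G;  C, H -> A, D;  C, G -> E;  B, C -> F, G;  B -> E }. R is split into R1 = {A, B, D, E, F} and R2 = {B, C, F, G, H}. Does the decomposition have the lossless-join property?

No

Common attributes: R1 ∩ R2 = {B, F}.
Closure of {B, F}: F → G applies, adding G; B → E applies, adding E. So (B, F)⁺ = {B, E, F, G}.
The closure contains neither all of R1 = {A, B, D, E, F} nor all of R2 = {B, C, F, G, H}, so the common attributes are not a superkey of either fragment. The join is lossy.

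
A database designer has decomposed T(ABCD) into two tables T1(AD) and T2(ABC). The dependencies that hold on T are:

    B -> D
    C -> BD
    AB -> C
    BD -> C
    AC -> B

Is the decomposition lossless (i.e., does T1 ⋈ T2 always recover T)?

Common attributes: T1 ∩ T2 = {A}.
No dependency enlarges {A}, so (A)⁺ = {A}.
The closure contains neither all of T1 = {AD} nor all of T2 = {ABC}, so the common attributes are not a superkey of either fragment. The join is lossy.

No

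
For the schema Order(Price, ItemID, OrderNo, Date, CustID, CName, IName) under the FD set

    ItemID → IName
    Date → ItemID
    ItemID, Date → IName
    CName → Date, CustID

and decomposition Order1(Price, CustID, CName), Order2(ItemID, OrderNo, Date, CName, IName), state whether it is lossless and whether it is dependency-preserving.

Lossless test: (CName)⁺ = {ItemID, Date, CustID, CName, IName}, which is a superkey of neither fragment — lossy.
Dependency preservation: CName → Date, CustID is not contained in any single fragment, but the restricted closure of its left-hand side across the fragments still reaches the right-hand side; the remaining FDs each lie inside some fragment. All dependencies are preserved.

lossy but dependency-preserving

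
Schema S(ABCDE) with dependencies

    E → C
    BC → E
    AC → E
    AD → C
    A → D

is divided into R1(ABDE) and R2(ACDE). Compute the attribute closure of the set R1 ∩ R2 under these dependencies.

R1 ∩ R2 = {ADE}.
E → C applies, adding C
Closure: {ACDE}.

ACDE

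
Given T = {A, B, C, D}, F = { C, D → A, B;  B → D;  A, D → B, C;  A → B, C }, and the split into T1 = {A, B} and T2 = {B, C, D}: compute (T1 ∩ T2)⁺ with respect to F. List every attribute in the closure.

T1 ∩ T2 = {B}.
B → D applies, adding D
Closure: {B, D}.

B, D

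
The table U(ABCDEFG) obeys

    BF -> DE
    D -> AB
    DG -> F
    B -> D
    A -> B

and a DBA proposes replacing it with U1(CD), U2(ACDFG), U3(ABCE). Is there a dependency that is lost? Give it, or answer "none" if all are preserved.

Check BF → DE: no single fragment contains all of {BDEF}, and the restricted closure of {BF} across the fragments never reaches {DE}.
D → AB is preserved.
DG → F is preserved.
B → D is preserved.
A → B is preserved.

BF -> DE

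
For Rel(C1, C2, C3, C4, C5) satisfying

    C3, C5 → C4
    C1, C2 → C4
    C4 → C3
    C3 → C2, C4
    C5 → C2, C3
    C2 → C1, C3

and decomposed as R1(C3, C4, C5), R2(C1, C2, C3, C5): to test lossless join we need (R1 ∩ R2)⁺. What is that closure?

R1 ∩ R2 = {C3, C5}.
C3, C5 → C4 applies, adding C4
C3 → C2, C4 applies, adding C2
C2 → C1, C3 applies, adding C1
Closure: {C1, C2, C3, C4, C5}.

C1, C2, C3, C4, C5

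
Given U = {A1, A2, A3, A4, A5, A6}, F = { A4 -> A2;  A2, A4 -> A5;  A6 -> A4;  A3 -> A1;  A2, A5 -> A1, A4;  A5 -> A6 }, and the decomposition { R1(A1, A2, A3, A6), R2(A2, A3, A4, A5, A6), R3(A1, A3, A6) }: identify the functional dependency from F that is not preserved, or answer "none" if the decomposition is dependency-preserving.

none

A4 → A2 lies within R2.
A2, A4 → A5 lies within R2.
A6 → A4 lies within R2.
A3 → A1 lies within R1.
A2, A5 → A1, A4: restricted closure across fragments reaches A1, A4.
A5 → A6 lies within R2.
Every dependency is enforceable on the fragments, so the decomposition is dependency-preserving.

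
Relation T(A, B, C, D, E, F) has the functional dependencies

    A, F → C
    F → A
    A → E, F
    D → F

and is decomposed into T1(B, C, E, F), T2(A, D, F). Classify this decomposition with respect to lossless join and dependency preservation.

Lossless test: (F)⁺ = {A, C, E, F}, which is a superkey of neither fragment — lossy.
Dependency preservation: A, F → C; A → E, F are not contained in any single fragment, but the restricted closure of each left-hand side across the fragments still reaches the right-hand side; the remaining FDs each lie inside some fragment. All dependencies are preserved.

lossy but dependency-preserving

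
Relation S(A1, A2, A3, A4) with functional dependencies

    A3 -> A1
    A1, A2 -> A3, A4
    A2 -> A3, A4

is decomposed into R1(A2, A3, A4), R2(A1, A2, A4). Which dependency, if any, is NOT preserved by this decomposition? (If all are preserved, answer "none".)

Check A3 → A1: no single fragment contains all of {A1, A3}, and the restricted closure of {A3} across the fragments never reaches {A1}.
A1, A2 → A3, A4 is preserved.
A2 → A3, A4 is preserved.

A3 -> A1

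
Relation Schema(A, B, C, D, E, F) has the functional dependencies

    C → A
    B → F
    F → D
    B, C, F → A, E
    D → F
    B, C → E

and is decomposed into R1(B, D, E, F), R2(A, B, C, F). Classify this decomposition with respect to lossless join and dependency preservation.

Lossless test: (B, F)⁺ = {B, D, F}, which is a superkey of neither fragment — lossy.
Dependency preservation: the restricted closure of {B, C, F} across the fragments never reaches {A, E}, so B, C, F → A, E cannot be enforced without a join — not preserved.

lossy and not dependency-preserving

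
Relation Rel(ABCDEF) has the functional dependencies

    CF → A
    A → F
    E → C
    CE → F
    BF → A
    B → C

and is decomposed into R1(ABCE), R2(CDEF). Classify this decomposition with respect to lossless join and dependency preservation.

Lossless test: (CE)⁺ = {ACEF}, which is a superkey of neither fragment — lossy.
Dependency preservation: the restricted closure of {CF} across the fragments never reaches {A}, so CF → A cannot be enforced without a join — not preserved.

lossy and not dependency-preserving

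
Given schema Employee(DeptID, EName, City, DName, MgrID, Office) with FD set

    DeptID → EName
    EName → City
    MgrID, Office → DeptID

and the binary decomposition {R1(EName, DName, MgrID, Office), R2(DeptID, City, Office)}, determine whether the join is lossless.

Common attributes: R1 ∩ R2 = {Office}.
No dependency enlarges {Office}, so (Office)⁺ = {Office}.
The closure contains neither all of R1 = {EName, DName, MgrID, Office} nor all of R2 = {DeptID, City, Office}, so the common attributes are not a superkey of either fragment. The join is lossy.

No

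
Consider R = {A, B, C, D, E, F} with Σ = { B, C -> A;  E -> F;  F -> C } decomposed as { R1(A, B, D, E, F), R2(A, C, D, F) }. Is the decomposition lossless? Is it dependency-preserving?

lossless but not dependency-preserving

Lossless test: (A, D, F)⁺ = {A, C, D, F}, which contains all of one fragment — lossless.
Dependency preservation: the restricted closure of {B, C} across the fragments never reaches {A}, so B, C → A cannot be enforced without a join — not preserved.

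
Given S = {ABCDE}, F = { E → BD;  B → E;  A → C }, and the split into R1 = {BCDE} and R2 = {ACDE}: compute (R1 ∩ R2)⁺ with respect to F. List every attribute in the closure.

BCDE

R1 ∩ R2 = {CDE}.
E → BD applies, adding B
Closure: {BCDE}.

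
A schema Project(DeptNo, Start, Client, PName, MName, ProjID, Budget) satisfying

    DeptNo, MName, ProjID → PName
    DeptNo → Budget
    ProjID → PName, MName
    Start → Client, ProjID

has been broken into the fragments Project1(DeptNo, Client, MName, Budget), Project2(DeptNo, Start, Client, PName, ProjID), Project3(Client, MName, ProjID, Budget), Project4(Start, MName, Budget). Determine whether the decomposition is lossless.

Chase test. Columns are DeptNo, Start, Client, PName, MName, ProjID, Budget; row i has aⱼ where attribute j ∈ Projecti, else bᵢⱼ.
Initial tableau (one row per fragment):
  row 1: a1 b12 a3 b14 a5 b16 a7
  row 2: a1 a2 a3 a4 b25 a6 b27
  row 3: b31 b32 a3 b34 a5 a6 a7
  row 4: b41 a2 b43 b44 a5 b46 a7
Rows 1 and 2 agree on DeptNo; apply DeptNo→Budget and equate their Budget entries.
Rows 2 and 3 agree on ProjID; apply ProjID→PName, MName and equate their PName, MName entries.
Rows 2 and 4 agree on Start; apply Start→Client, ProjID and equate their Client, ProjID entries.
Rows 2 and 4 agree on ProjID; apply ProjID→PName, MName and equate their PName, MName entries.
Row 2 is now all distinguished symbols — the join is lossless.

Yes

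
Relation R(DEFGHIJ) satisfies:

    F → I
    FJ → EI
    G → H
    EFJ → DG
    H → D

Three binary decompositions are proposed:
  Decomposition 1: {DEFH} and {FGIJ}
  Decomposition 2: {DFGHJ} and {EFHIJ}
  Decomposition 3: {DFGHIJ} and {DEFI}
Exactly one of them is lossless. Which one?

Decomposition 2

Decomposition 1: common = {F}, closure = {FI} → lossy.
Decomposition 2: common = {FHJ}, closure = {DEFGHIJ} → lossless.
Decomposition 3: common = {DFI}, closure = {DFI} → lossy.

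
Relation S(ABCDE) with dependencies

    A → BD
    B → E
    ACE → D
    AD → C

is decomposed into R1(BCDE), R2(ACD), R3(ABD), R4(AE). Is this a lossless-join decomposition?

Yes

Chase test. Columns are ABCDE; row i has aⱼ where attribute j ∈ Ri, else bᵢⱼ.
Initial tableau (one row per fragment):
  row 1: b11 a2 a3 a4 a5
  row 2: a1 b22 a3 a4 b25
  row 3: a1 a2 b33 a4 b35
  row 4: a1 b42 b43 b44 a5
Rows 2 and 3 agree on A; apply A→BD and equate their BD entries.
Rows 2 and 4 agree on A; apply A→BD and equate their BD entries.
Rows 1 and 2 agree on B; apply B→E and equate their E entries.
Rows 1 and 3 agree on B; apply B→E and equate their E entries.
Rows 2 and 3 agree on AD; apply AD→C and equate their C entries.
Rows 2 and 4 agree on AD; apply AD→C and equate their C entries.
Row 2 is now all distinguished symbols — the join is lossless.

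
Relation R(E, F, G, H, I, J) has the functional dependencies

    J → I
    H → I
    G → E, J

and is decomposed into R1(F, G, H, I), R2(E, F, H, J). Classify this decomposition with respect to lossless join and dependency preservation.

lossy and not dependency-preserving

Lossless test: (F, H)⁺ = {F, H, I}, which is a superkey of neither fragment — lossy.
Dependency preservation: the restricted closure of {J} across the fragments never reaches {I}, so J → I cannot be enforced without a join — not preserved.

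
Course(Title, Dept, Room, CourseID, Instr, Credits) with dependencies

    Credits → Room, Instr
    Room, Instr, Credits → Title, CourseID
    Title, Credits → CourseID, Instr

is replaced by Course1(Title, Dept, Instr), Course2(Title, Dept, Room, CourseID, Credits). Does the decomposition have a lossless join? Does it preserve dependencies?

Lossless test: (Title, Dept)⁺ = {Title, Dept}, which is a superkey of neither fragment — lossy.
Dependency preservation: the restricted closure of {Credits} across the fragments never reaches {Room, Instr}, so Credits → Room, Instr cannot be enforced without a join — not preserved.

lossy and not dependency-preserving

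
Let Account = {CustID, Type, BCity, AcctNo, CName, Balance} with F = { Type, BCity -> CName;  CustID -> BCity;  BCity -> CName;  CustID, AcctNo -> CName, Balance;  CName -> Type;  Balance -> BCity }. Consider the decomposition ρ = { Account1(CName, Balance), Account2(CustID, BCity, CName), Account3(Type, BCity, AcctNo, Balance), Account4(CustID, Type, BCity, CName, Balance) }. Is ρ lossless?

Chase test. Columns are CustID, Type, BCity, AcctNo, CName, Balance; row i has aⱼ where attribute j ∈ Accounti, else bᵢⱼ.
Initial tableau (one row per fragment):
  row 1: b11 b12 b13 b14 a5 a6
  row 2: a1 b22 a3 b24 a5 b26
  row 3: b31 a2 a3 a4 b35 a6
  row 4: a1 a2 a3 b44 a5 a6
Rows 3 and 4 agree on Type, BCity; apply Type, BCity→CName and equate their CName entries.
Rows 1 and 2 agree on CName; apply CName→Type and equate their Type entries.
Rows 1 and 3 agree on CName; apply CName→Type and equate their Type entries.
Rows 1 and 3 agree on Balance; apply Balance→BCity and equate their BCity entries.
No row becomes fully distinguished — the join is lossy.

No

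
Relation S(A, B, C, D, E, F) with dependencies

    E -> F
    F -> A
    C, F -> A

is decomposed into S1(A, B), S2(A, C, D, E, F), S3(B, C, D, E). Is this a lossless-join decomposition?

Chase test. Columns are A, B, C, D, E, F; row i has aⱼ where attribute j ∈ Si, else bᵢⱼ.
Initial tableau (one row per fragment):
  row 1: a1 a2 b13 b14 b15 b16
  row 2: a1 b22 a3 a4 a5 a6
  row 3: b31 a2 a3 a4 a5 b36
Rows 2 and 3 agree on E; apply E→F and equate their F entries.
Rows 2 and 3 agree on F; apply F→A and equate their A entries.
Row 3 is now all distinguished symbols — the join is lossless.

Yes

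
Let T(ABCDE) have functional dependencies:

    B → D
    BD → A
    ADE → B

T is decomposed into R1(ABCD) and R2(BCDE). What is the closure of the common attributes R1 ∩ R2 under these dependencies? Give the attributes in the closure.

R1 ∩ R2 = {BCD}.
BD → A applies, adding A
Closure: {ABCD}.

ABCD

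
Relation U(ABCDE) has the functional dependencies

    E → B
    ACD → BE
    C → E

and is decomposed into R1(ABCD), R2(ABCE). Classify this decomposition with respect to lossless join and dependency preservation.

lossless and dependency-preserving

Lossless test: (ABC)⁺ = {ABCE}, which contains all of one fragment — lossless.
Dependency preservation: ACD → BE is not contained in any single fragment, but the restricted closure of its left-hand side across the fragments still reaches the right-hand side; the remaining FDs each lie inside some fragment. All dependencies are preserved.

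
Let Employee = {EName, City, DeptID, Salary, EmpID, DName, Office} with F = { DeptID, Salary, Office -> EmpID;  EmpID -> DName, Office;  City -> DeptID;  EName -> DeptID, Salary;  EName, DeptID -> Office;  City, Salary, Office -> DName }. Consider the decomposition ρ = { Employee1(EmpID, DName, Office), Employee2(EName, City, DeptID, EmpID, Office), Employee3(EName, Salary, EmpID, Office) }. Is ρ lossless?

Chase test. Columns are EName, City, DeptID, Salary, EmpID, DName, Office; row i has aⱼ where attribute j ∈ Employeei, else bᵢⱼ.
Initial tableau (one row per fragment):
  row 1: b11 b12 b13 b14 a5 a6 a7
  row 2: a1 a2 a3 b24 a5 b26 a7
  row 3: a1 b32 b33 a4 a5 b36 a7
Rows 1 and 2 agree on EmpID; apply EmpID→DName, Office and equate their DName, Office entries.
Rows 1 and 3 agree on EmpID; apply EmpID→DName, Office and equate their DName, Office entries.
Rows 2 and 3 agree on EName; apply EName→DeptID, Salary and equate their DeptID, Salary entries.
Row 2 is now all distinguished symbols — the join is lossless.

Yes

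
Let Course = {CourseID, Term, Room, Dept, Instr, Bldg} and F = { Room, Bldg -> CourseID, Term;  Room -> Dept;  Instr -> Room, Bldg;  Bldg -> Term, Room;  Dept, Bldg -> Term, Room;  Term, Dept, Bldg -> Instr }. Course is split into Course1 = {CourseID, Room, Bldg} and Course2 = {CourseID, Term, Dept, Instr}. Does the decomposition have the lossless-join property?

No

Common attributes: Course1 ∩ Course2 = {CourseID}.
No dependency enlarges {CourseID}, so (CourseID)⁺ = {CourseID}.
The closure contains neither all of Course1 = {CourseID, Room, Bldg} nor all of Course2 = {CourseID, Term, Dept, Instr}, so the common attributes are not a superkey of either fragment. The join is lossy.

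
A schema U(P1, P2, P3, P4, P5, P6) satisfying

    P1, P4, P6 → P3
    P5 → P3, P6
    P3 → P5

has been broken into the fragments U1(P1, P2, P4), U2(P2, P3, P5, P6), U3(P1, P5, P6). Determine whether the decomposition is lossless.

Chase test. Columns are P1, P2, P3, P4, P5, P6; row i has aⱼ where attribute j ∈ Ui, else bᵢⱼ.
Initial tableau (one row per fragment):
  row 1: a1 a2 b13 a4 b15 b16
  row 2: b21 a2 a3 b24 a5 a6
  row 3: a1 b32 b33 b34 a5 a6
Rows 2 and 3 agree on P5; apply P5→P3, P6 and equate their P3, P6 entries.
No row becomes fully distinguished — the join is lossy.

No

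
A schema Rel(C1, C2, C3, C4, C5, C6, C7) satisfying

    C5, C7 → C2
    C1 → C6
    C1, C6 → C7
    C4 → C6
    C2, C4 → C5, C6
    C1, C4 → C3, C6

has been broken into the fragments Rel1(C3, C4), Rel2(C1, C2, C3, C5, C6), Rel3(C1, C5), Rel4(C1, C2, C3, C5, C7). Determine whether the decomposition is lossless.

No

Chase test. Columns are C1, C2, C3, C4, C5, C6, C7; row i has aⱼ where attribute j ∈ Reli, else bᵢⱼ.
Initial tableau (one row per fragment):
  row 1: b11 b12 a3 a4 b15 b16 b17
  row 2: a1 a2 a3 b24 a5 a6 b27
  row 3: a1 b32 b33 b34 a5 b36 b37
  row 4: a1 a2 a3 b44 a5 b46 a7
Rows 2 and 3 agree on C1; apply C1→C6 and equate their C6 entries.
Rows 2 and 4 agree on C1; apply C1→C6 and equate their C6 entries.
Rows 2 and 3 agree on C1, C6; apply C1, C6→C7 and equate their C7 entries.
Rows 2 and 4 agree on C1, C6; apply C1, C6→C7 and equate their C7 entries.
Rows 2 and 3 agree on C5, C7; apply C5, C7→C2 and equate their C2 entries.
No row becomes fully distinguished — the join is lossy.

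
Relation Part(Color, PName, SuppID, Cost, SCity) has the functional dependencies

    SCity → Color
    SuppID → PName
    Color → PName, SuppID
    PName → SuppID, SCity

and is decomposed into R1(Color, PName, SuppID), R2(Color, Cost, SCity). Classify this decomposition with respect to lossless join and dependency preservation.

Lossless test: (Color)⁺ = {Color, PName, SuppID, SCity}, which contains all of one fragment — lossless.
Dependency preservation: PName → SuppID, SCity is not contained in any single fragment, but the restricted closure of its left-hand side across the fragments still reaches the right-hand side; the remaining FDs each lie inside some fragment. All dependencies are preserved.

lossless and dependency-preserving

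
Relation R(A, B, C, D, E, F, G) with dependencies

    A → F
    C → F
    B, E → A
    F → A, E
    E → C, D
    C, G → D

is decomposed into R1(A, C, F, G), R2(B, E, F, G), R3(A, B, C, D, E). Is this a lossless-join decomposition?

Chase test. Columns are A, B, C, D, E, F, G; row i has aⱼ where attribute j ∈ Ri, else bᵢⱼ.
Initial tableau (one row per fragment):
  row 1: a1 b12 a3 b14 b15 a6 a7
  row 2: b21 a2 b23 b24 a5 a6 a7
  row 3: a1 a2 a3 a4 a5 b36 b37
Rows 1 and 3 agree on A; apply A→F and equate their F entries.
Rows 2 and 3 agree on B, E; apply B, E→A and equate their A entries.
Rows 1 and 2 agree on F; apply F→A, E and equate their A, E entries.
Rows 1 and 2 agree on E; apply E→C, D and equate their C, D entries.
Rows 1 and 3 agree on E; apply E→C, D and equate their C, D entries.
Row 2 is now all distinguished symbols — the join is lossless.

Yes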